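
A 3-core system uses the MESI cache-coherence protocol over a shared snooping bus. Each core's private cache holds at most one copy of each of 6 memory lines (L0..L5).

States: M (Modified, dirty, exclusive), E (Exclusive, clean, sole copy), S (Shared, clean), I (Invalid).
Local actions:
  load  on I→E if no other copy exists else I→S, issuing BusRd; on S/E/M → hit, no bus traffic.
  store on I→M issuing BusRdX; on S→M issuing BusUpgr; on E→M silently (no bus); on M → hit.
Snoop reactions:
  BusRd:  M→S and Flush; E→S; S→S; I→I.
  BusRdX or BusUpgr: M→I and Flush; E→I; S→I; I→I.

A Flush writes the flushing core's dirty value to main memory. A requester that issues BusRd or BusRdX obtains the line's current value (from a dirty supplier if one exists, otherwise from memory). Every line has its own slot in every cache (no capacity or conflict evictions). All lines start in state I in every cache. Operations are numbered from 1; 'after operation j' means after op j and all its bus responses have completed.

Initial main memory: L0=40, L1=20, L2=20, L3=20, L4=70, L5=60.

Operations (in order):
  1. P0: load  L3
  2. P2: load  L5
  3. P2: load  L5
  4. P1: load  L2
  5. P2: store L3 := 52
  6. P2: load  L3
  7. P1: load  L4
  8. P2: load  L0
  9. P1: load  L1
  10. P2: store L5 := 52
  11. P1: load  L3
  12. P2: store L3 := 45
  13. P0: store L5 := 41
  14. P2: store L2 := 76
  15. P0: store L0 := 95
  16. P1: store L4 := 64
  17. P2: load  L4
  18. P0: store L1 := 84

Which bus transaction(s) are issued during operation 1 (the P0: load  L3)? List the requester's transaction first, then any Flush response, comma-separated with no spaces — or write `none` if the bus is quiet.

step 1: P0: load  L3  ⟶  EII  (L3)  txn=BusRd  M[L3]=20
step 2: P2: load  L5  ⟶  IIE  (L5)  txn=BusRd  M[L5]=60
step 3: P2: load  L5  ⟶  IIE  (L5)  txn=∅  M[L5]=60
step 4: P1: load  L2  ⟶  IEI  (L2)  txn=BusRd  M[L2]=20
step 5: P2: store L3 := 52  ⟶  IIM  (L3)  txn=BusRdX  M[L3]=20
step 6: P2: load  L3  ⟶  IIM  (L3)  txn=∅  M[L3]=20
step 7: P1: load  L4  ⟶  IEI  (L4)  txn=BusRd  M[L4]=70
step 8: P2: load  L0  ⟶  IIE  (L0)  txn=BusRd  M[L0]=40
step 9: P1: load  L1  ⟶  IEI  (L1)  txn=BusRd  M[L1]=20
step 10: P2: store L5 := 52  ⟶  IIM  (L5)  txn=∅  M[L5]=60
step 11: P1: load  L3  ⟶  ISS  (L3)  txn=BusRd+Flush  M[L3]=52
step 12: P2: store L3 := 45  ⟶  IIM  (L3)  txn=BusUpgr  M[L3]=52
step 13: P0: store L5 := 41  ⟶  MII  (L5)  txn=BusRdX+Flush  M[L5]=52
step 14: P2: store L2 := 76  ⟶  IIM  (L2)  txn=BusRdX  M[L2]=20
step 15: P0: store L0 := 95  ⟶  MII  (L0)  txn=BusRdX  M[L0]=40
step 16: P1: store L4 := 64  ⟶  IMI  (L4)  txn=∅  M[L4]=70
step 17: P2: load  L4  ⟶  ISS  (L4)  txn=BusRd+Flush  M[L4]=64
step 18: P0: store L1 := 84  ⟶  MII  (L1)  txn=BusRdX  M[L1]=20

bus = BusRd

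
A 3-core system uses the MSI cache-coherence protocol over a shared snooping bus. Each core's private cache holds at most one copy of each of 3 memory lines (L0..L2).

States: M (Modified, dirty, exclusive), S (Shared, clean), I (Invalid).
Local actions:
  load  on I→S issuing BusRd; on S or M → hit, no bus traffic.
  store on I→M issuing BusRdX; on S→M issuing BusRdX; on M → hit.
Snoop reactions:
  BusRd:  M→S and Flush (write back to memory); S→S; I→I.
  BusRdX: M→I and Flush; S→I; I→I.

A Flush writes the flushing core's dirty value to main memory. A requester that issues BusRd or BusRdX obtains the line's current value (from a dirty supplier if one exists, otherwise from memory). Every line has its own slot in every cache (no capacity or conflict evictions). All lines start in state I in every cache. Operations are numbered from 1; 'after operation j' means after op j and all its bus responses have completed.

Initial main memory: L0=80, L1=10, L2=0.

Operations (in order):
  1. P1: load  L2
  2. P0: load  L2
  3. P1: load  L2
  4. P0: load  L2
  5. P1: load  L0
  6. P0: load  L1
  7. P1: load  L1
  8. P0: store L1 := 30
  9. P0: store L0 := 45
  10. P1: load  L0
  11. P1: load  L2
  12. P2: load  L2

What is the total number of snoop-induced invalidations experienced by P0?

  op1 P1: load  L2 → I/S/I on L2; bus BusRd; mem=0
  op2 P0: load  L2 → S/S/I on L2; bus BusRd; mem=0
  op3 P1: load  L2 → S/S/I on L2; bus (none); mem=0
  op4 P0: load  L2 → S/S/I on L2; bus (none); mem=0
  op5 P1: load  L0 → I/S/I on L0; bus BusRd; mem=80
  op6 P0: load  L1 → S/I/I on L1; bus BusRd; mem=10
  op7 P1: load  L1 → S/S/I on L1; bus BusRd; mem=10
  op8 P0: store L1 := 30 → M/I/I on L1; bus BusRdX; mem=10
  op9 P0: store L0 := 45 → M/I/I on L0; bus BusRdX; mem=80
  op10 P1: load  L0 → S/S/I on L0; bus BusRd Flush; mem=45
  op11 P1: load  L2 → S/S/I on L2; bus (none); mem=0
  op12 P2: load  L2 → S/S/S on L2; bus BusRd; mem=0

invalidations = 0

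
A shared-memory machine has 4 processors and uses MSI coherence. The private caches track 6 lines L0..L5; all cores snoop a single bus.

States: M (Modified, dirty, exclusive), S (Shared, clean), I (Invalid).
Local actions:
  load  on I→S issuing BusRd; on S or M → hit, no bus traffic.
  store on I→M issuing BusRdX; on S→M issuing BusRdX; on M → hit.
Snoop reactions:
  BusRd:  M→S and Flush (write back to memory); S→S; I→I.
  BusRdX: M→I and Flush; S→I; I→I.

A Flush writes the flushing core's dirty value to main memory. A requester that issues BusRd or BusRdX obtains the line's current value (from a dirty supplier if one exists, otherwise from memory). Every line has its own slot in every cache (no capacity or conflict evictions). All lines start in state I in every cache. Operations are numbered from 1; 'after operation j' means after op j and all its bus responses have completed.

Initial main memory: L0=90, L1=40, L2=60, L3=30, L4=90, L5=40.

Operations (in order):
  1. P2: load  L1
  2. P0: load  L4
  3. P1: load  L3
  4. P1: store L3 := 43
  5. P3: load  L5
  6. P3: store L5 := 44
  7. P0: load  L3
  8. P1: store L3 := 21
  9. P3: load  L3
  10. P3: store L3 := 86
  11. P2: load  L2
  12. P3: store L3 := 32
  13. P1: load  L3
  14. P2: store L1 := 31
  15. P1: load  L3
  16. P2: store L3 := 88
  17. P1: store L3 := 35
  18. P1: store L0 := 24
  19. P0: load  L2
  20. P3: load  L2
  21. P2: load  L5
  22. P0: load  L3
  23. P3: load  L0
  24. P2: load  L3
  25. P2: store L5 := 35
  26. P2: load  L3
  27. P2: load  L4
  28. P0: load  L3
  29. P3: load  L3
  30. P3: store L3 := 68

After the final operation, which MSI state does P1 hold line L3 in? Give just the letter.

state = I

[1] P2: load  L1 | P0:I, P1:I, P2:S(40), P3:I | bus: BusRd
[2] P0: load  L4 | P0:S(90), P1:I, P2:I, P3:I | bus: BusRd
[3] P1: load  L3 | P0:I, P1:S(30), P2:I, P3:I | bus: BusRd
[4] P1: store L3 := 43 | P0:I, P1:M(43), P2:I, P3:I | bus: BusRdX
[5] P3: load  L5 | P0:I, P1:I, P2:I, P3:S(40) | bus: BusRd
[6] P3: store L5 := 44 | P0:I, P1:I, P2:I, P3:M(44) | bus: BusRdX
[7] P0: load  L3 | P0:S(43), P1:S(43), P2:I, P3:I | bus: BusRd,Flush
[8] P1: store L3 := 21 | P0:I, P1:M(21), P2:I, P3:I | bus: BusRdX
[9] P3: load  L3 | P0:I, P1:S(21), P2:I, P3:S(21) | bus: BusRd,Flush
[10] P3: store L3 := 86 | P0:I, P1:I, P2:I, P3:M(86) | bus: BusRdX
[11] P2: load  L2 | P0:I, P1:I, P2:S(60), P3:I | bus: BusRd
[12] P3: store L3 := 32 | P0:I, P1:I, P2:I, P3:M(32) | bus: none
[13] P1: load  L3 | P0:I, P1:S(32), P2:I, P3:S(32) | bus: BusRd,Flush
[14] P2: store L1 := 31 | P0:I, P1:I, P2:M(31), P3:I | bus: BusRdX
[15] P1: load  L3 | P0:I, P1:S(32), P2:I, P3:S(32) | bus: none
[16] P2: store L3 := 88 | P0:I, P1:I, P2:M(88), P3:I | bus: BusRdX
[17] P1: store L3 := 35 | P0:I, P1:M(35), P2:I, P3:I | bus: BusRdX,Flush
[18] P1: store L0 := 24 | P0:I, P1:M(24), P2:I, P3:I | bus: BusRdX
[19] P0: load  L2 | P0:S(60), P1:I, P2:S(60), P3:I | bus: BusRd
[20] P3: load  L2 | P0:S(60), P1:I, P2:S(60), P3:S(60) | bus: BusRd
[21] P2: load  L5 | P0:I, P1:I, P2:S(44), P3:S(44) | bus: BusRd,Flush
[22] P0: load  L3 | P0:S(35), P1:S(35), P2:I, P3:I | bus: BusRd,Flush
[23] P3: load  L0 | P0:I, P1:S(24), P2:I, P3:S(24) | bus: BusRd,Flush
[24] P2: load  L3 | P0:S(35), P1:S(35), P2:S(35), P3:I | bus: BusRd
[25] P2: store L5 := 35 | P0:I, P1:I, P2:M(35), P3:I | bus: BusRdX
[26] P2: load  L3 | P0:S(35), P1:S(35), P2:S(35), P3:I | bus: none
[27] P2: load  L4 | P0:S(90), P1:I, P2:S(90), P3:I | bus: BusRd
[28] P0: load  L3 | P0:S(35), P1:S(35), P2:S(35), P3:I | bus: none
[29] P3: load  L3 | P0:S(35), P1:S(35), P2:S(35), P3:S(35) | bus: BusRd
[30] P3: store L3 := 68 | P0:I, P1:I, P2:I, P3:M(68) | bus: BusRdX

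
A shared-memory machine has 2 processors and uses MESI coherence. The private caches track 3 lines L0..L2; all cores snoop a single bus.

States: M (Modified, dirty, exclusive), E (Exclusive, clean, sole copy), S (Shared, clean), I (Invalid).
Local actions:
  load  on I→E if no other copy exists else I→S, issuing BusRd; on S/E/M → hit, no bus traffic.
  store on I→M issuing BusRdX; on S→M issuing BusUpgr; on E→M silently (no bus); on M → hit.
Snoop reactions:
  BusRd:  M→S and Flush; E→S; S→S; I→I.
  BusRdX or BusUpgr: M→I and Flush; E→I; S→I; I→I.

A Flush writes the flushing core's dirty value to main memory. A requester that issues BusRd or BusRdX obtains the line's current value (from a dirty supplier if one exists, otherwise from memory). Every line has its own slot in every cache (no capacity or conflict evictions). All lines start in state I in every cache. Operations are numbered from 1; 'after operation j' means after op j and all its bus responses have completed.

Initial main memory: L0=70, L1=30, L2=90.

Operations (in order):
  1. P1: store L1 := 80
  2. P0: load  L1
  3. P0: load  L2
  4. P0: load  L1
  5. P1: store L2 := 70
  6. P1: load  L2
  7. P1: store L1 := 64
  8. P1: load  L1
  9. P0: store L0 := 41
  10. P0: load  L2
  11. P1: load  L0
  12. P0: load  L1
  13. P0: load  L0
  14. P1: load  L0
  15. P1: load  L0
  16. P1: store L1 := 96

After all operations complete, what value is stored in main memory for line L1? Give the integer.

step 1: P1: store L1 := 80  ⟶  IM  (L1)  txn=BusRdX  M[L1]=30
step 2: P0: load  L1  ⟶  SS  (L1)  txn=BusRd+Flush  M[L1]=80
step 3: P0: load  L2  ⟶  EI  (L2)  txn=BusRd  M[L2]=90
step 4: P0: load  L1  ⟶  SS  (L1)  txn=∅  M[L1]=80
step 5: P1: store L2 := 70  ⟶  IM  (L2)  txn=BusRdX  M[L2]=90
step 6: P1: load  L2  ⟶  IM  (L2)  txn=∅  M[L2]=90
step 7: P1: store L1 := 64  ⟶  IM  (L1)  txn=BusUpgr  M[L1]=80
step 8: P1: load  L1  ⟶  IM  (L1)  txn=∅  M[L1]=80
step 9: P0: store L0 := 41  ⟶  MI  (L0)  txn=BusRdX  M[L0]=70
step 10: P0: load  L2  ⟶  SS  (L2)  txn=BusRd+Flush  M[L2]=70
step 11: P1: load  L0  ⟶  SS  (L0)  txn=BusRd+Flush  M[L0]=41
step 12: P0: load  L1  ⟶  SS  (L1)  txn=BusRd+Flush  M[L1]=64
step 13: P0: load  L0  ⟶  SS  (L0)  txn=∅  M[L0]=41
step 14: P1: load  L0  ⟶  SS  (L0)  txn=∅  M[L0]=41
step 15: P1: load  L0  ⟶  SS  (L0)  txn=∅  M[L0]=41
step 16: P1: store L1 := 96  ⟶  IM  (L1)  txn=BusUpgr  M[L1]=64

memory[L1] = 64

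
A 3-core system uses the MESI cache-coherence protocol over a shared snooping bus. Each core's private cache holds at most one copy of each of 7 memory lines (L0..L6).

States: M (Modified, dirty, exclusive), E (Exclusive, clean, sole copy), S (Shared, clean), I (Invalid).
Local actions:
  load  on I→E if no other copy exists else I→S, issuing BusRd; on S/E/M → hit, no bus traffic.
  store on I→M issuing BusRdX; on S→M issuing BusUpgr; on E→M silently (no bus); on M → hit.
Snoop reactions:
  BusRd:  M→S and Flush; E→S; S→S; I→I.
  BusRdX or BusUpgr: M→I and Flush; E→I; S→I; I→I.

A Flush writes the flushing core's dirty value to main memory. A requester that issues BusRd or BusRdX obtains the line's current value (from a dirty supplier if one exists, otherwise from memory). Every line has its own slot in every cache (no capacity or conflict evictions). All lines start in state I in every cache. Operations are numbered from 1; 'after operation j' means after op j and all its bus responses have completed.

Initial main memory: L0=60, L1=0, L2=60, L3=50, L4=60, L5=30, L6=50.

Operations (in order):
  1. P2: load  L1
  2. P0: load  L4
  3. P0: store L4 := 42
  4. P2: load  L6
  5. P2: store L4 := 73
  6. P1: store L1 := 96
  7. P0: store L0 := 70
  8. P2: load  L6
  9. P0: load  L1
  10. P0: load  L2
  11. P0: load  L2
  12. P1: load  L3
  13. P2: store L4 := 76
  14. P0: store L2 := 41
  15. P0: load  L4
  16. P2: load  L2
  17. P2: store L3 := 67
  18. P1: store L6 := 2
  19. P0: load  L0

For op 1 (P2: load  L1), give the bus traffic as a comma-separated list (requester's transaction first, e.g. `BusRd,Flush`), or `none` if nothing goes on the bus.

  op1 P2: load  L1 → I/I/E on L1; bus BusRd; mem=0
  op2 P0: load  L4 → E/I/I on L4; bus BusRd; mem=60
  op3 P0: store L4 := 42 → M/I/I on L4; bus (none); mem=60
  op4 P2: load  L6 → I/I/E on L6; bus BusRd; mem=50
  op5 P2: store L4 := 73 → I/I/M on L4; bus BusRdX Flush; mem=42
  op6 P1: store L1 := 96 → I/M/I on L1; bus BusRdX; mem=0
  op7 P0: store L0 := 70 → M/I/I on L0; bus BusRdX; mem=60
  op8 P2: load  L6 → I/I/E on L6; bus (none); mem=50
  op9 P0: load  L1 → S/S/I on L1; bus BusRd Flush; mem=96
  op10 P0: load  L2 → E/I/I on L2; bus BusRd; mem=60
  op11 P0: load  L2 → E/I/I on L2; bus (none); mem=60
  op12 P1: load  L3 → I/E/I on L3; bus BusRd; mem=50
  op13 P2: store L4 := 76 → I/I/M on L4; bus (none); mem=42
  op14 P0: store L2 := 41 → M/I/I on L2; bus (none); mem=60
  op15 P0: load  L4 → S/I/S on L4; bus BusRd Flush; mem=76
  op16 P2: load  L2 → S/I/S on L2; bus BusRd Flush; mem=41
  op17 P2: store L3 := 67 → I/I/M on L3; bus BusRdX; mem=50
  op18 P1: store L6 := 2 → I/M/I on L6; bus BusRdX; mem=50
  op19 P0: load  L0 → M/I/I on L0; bus (none); mem=60

bus = BusRd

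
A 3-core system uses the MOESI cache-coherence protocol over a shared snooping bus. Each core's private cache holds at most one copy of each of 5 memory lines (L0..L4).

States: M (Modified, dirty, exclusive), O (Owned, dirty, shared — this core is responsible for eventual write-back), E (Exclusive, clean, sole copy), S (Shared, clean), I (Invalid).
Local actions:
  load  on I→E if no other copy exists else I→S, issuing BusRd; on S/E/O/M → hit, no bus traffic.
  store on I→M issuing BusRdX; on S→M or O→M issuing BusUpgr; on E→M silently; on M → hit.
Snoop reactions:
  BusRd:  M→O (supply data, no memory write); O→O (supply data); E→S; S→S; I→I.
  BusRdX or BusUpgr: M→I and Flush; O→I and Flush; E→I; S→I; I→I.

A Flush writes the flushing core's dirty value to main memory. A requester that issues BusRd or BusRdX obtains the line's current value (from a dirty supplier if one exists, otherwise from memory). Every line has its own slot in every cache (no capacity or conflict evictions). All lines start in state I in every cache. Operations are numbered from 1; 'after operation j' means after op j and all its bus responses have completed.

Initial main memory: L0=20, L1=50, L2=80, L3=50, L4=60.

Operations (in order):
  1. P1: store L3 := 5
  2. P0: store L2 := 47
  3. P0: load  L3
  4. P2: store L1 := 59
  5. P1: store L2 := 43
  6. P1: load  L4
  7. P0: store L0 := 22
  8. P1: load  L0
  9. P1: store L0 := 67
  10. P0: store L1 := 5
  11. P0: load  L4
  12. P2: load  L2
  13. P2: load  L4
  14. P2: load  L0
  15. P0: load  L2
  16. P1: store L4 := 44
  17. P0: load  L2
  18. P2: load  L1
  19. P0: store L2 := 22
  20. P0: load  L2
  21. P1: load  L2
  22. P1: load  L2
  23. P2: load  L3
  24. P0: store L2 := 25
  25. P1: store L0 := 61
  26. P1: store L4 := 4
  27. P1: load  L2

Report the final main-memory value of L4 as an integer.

1. P1: store L3 := 5  bus=[BusRdX]  L3: P0=I P1=M P2=I  mem[L3]=50
2. P0: store L2 := 47  bus=[BusRdX]  L2: P0=M P1=I P2=I  mem[L2]=80
3. P0: load  L3  bus=[BusRd]  L3: P0=S P1=O P2=I  mem[L3]=50
4. P2: store L1 := 59  bus=[BusRdX]  L1: P0=I P1=I P2=M  mem[L1]=50
5. P1: store L2 := 43  bus=[BusRdX,Flush]  L2: P0=I P1=M P2=I  mem[L2]=47
6. P1: load  L4  bus=[BusRd]  L4: P0=I P1=E P2=I  mem[L4]=60
7. P0: store L0 := 22  bus=[BusRdX]  L0: P0=M P1=I P2=I  mem[L0]=20
8. P1: load  L0  bus=[BusRd]  L0: P0=O P1=S P2=I  mem[L0]=20
9. P1: store L0 := 67  bus=[BusUpgr,Flush]  L0: P0=I P1=M P2=I  mem[L0]=22
10. P0: store L1 := 5  bus=[BusRdX,Flush]  L1: P0=M P1=I P2=I  mem[L1]=59
11. P0: load  L4  bus=[BusRd]  L4: P0=S P1=S P2=I  mem[L4]=60
12. P2: load  L2  bus=[BusRd]  L2: P0=I P1=O P2=S  mem[L2]=47
13. P2: load  L4  bus=[BusRd]  L4: P0=S P1=S P2=S  mem[L4]=60
14. P2: load  L0  bus=[BusRd]  L0: P0=I P1=O P2=S  mem[L0]=22
15. P0: load  L2  bus=[BusRd]  L2: P0=S P1=O P2=S  mem[L2]=47
16. P1: store L4 := 44  bus=[BusUpgr]  L4: P0=I P1=M P2=I  mem[L4]=60
17. P0: load  L2  bus=[-]  L2: P0=S P1=O P2=S  mem[L2]=47
18. P2: load  L1  bus=[BusRd]  L1: P0=O P1=I P2=S  mem[L1]=59
19. P0: store L2 := 22  bus=[BusUpgr,Flush]  L2: P0=M P1=I P2=I  mem[L2]=43
20. P0: load  L2  bus=[-]  L2: P0=M P1=I P2=I  mem[L2]=43
21. P1: load  L2  bus=[BusRd]  L2: P0=O P1=S P2=I  mem[L2]=43
22. P1: load  L2  bus=[-]  L2: P0=O P1=S P2=I  mem[L2]=43
23. P2: load  L3  bus=[BusRd]  L3: P0=S P1=O P2=S  mem[L3]=50
24. P0: store L2 := 25  bus=[BusUpgr]  L2: P0=M P1=I P2=I  mem[L2]=43
25. P1: store L0 := 61  bus=[BusUpgr]  L0: P0=I P1=M P2=I  mem[L0]=22
26. P1: store L4 := 4  bus=[-]  L4: P0=I P1=M P2=I  mem[L4]=60
27. P1: load  L2  bus=[BusRd]  L2: P0=O P1=S P2=I  mem[L2]=43

memory[L4] = 60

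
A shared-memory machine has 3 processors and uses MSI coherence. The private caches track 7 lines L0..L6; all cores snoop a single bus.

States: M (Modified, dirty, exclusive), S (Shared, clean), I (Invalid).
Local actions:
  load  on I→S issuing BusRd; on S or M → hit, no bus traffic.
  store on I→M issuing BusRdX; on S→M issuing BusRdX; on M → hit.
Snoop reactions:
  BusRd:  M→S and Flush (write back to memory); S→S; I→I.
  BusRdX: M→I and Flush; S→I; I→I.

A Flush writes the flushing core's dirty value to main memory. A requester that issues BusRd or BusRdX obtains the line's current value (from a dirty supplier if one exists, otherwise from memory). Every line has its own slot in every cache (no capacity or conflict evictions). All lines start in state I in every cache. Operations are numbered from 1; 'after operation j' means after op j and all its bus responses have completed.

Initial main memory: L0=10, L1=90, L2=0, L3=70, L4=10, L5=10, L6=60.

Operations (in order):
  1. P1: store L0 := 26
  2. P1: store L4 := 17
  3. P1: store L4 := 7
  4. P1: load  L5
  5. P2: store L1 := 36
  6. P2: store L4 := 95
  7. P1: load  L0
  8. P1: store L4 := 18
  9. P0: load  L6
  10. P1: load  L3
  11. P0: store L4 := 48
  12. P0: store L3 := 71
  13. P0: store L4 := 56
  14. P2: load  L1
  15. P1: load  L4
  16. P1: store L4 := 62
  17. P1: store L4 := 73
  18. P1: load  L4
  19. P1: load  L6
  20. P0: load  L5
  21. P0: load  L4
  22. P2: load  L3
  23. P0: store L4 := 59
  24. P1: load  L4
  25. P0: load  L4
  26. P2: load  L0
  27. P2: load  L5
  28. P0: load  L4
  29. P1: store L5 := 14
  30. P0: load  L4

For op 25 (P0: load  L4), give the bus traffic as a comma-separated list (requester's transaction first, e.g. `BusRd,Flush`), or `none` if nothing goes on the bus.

bus = none

  op1 P1: store L0 := 26 → I/M/I on L0; bus BusRdX; mem=10
  op2 P1: store L4 := 17 → I/M/I on L4; bus BusRdX; mem=10
  op3 P1: store L4 := 7 → I/M/I on L4; bus (none); mem=10
  op4 P1: load  L5 → I/S/I on L5; bus BusRd; mem=10
  op5 P2: store L1 := 36 → I/I/M on L1; bus BusRdX; mem=90
  op6 P2: store L4 := 95 → I/I/M on L4; bus BusRdX Flush; mem=7
  op7 P1: load  L0 → I/M/I on L0; bus (none); mem=10
  op8 P1: store L4 := 18 → I/M/I on L4; bus BusRdX Flush; mem=95
  op9 P0: load  L6 → S/I/I on L6; bus BusRd; mem=60
  op10 P1: load  L3 → I/S/I on L3; bus BusRd; mem=70
  op11 P0: store L4 := 48 → M/I/I on L4; bus BusRdX Flush; mem=18
  op12 P0: store L3 := 71 → M/I/I on L3; bus BusRdX; mem=70
  op13 P0: store L4 := 56 → M/I/I on L4; bus (none); mem=18
  op14 P2: load  L1 → I/I/M on L1; bus (none); mem=90
  op15 P1: load  L4 → S/S/I on L4; bus BusRd Flush; mem=56
  op16 P1: store L4 := 62 → I/M/I on L4; bus BusRdX; mem=56
  op17 P1: store L4 := 73 → I/M/I on L4; bus (none); mem=56
  op18 P1: load  L4 → I/M/I on L4; bus (none); mem=56
  op19 P1: load  L6 → S/S/I on L6; bus BusRd; mem=60
  op20 P0: load  L5 → S/S/I on L5; bus BusRd; mem=10
  op21 P0: load  L4 → S/S/I on L4; bus BusRd Flush; mem=73
  op22 P2: load  L3 → S/I/S on L3; bus BusRd Flush; mem=71
  op23 P0: store L4 := 59 → M/I/I on L4; bus BusRdX; mem=73
  op24 P1: load  L4 → S/S/I on L4; bus BusRd Flush; mem=59
  op25 P0: load  L4 → S/S/I on L4; bus (none); mem=59
  op26 P2: load  L0 → I/S/S on L0; bus BusRd Flush; mem=26
  op27 P2: load  L5 → S/S/S on L5; bus BusRd; mem=10
  op28 P0: load  L4 → S/S/I on L4; bus (none); mem=59
  op29 P1: store L5 := 14 → I/M/I on L5; bus BusRdX; mem=10
  op30 P0: load  L4 → S/S/I on L4; bus (none); mem=59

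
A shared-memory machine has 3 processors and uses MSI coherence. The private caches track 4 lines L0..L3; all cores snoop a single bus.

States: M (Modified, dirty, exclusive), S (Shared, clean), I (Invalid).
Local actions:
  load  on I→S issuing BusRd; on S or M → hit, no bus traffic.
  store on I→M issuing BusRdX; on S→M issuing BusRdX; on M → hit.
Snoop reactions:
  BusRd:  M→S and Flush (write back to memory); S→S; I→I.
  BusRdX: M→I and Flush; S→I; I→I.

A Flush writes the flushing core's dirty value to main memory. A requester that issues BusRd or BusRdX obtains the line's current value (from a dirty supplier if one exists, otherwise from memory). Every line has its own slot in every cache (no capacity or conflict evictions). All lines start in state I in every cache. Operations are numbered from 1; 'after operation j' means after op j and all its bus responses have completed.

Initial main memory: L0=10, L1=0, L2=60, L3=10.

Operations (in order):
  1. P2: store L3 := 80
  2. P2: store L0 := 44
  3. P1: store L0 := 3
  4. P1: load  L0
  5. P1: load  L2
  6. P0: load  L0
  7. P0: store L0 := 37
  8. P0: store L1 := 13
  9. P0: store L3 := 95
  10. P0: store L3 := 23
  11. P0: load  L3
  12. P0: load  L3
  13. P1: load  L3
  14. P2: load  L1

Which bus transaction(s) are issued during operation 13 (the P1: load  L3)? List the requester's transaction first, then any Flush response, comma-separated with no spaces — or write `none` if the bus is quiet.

bus = BusRd,Flush

step 1: P2: store L3 := 80  ⟶  IIM  (L3)  txn=BusRdX  M[L3]=10
step 2: P2: store L0 := 44  ⟶  IIM  (L0)  txn=BusRdX  M[L0]=10
step 3: P1: store L0 := 3  ⟶  IMI  (L0)  txn=BusRdX+Flush  M[L0]=44
step 4: P1: load  L0  ⟶  IMI  (L0)  txn=∅  M[L0]=44
step 5: P1: load  L2  ⟶  ISI  (L2)  txn=BusRd  M[L2]=60
step 6: P0: load  L0  ⟶  SSI  (L0)  txn=BusRd+Flush  M[L0]=3
step 7: P0: store L0 := 37  ⟶  MII  (L0)  txn=BusRdX  M[L0]=3
step 8: P0: store L1 := 13  ⟶  MII  (L1)  txn=BusRdX  M[L1]=0
step 9: P0: store L3 := 95  ⟶  MII  (L3)  txn=BusRdX+Flush  M[L3]=80
step 10: P0: store L3 := 23  ⟶  MII  (L3)  txn=∅  M[L3]=80
step 11: P0: load  L3  ⟶  MII  (L3)  txn=∅  M[L3]=80
step 12: P0: load  L3  ⟶  MII  (L3)  txn=∅  M[L3]=80
step 13: P1: load  L3  ⟶  SSI  (L3)  txn=BusRd+Flush  M[L3]=23
step 14: P2: load  L1  ⟶  SIS  (L1)  txn=BusRd+Flush  M[L1]=13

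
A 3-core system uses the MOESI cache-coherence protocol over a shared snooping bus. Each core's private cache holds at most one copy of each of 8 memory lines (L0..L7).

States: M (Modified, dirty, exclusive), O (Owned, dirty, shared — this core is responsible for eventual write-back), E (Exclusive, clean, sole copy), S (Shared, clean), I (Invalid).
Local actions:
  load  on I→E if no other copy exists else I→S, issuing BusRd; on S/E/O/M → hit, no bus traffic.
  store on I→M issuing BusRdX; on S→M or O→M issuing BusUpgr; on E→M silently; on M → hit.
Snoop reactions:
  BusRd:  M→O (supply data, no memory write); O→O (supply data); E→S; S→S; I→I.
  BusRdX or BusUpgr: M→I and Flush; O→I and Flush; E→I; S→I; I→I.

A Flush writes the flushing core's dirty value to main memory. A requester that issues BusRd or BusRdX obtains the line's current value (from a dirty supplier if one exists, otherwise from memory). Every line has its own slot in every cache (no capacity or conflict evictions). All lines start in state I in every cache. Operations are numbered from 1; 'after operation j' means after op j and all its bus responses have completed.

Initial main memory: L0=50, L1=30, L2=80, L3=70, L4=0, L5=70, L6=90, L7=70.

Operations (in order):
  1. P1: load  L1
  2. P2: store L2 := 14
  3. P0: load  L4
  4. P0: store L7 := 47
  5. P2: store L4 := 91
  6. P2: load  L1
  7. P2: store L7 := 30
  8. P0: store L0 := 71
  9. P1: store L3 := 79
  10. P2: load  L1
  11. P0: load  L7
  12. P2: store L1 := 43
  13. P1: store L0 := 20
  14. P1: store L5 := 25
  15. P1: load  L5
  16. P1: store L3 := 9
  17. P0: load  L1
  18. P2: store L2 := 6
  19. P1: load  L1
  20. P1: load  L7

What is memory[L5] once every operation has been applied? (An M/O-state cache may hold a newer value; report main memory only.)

memory[L5] = 70

1. P1: load  L1  bus=[BusRd]  L1: P0=I P1=E P2=I  mem[L1]=30
2. P2: store L2 := 14  bus=[BusRdX]  L2: P0=I P1=I P2=M  mem[L2]=80
3. P0: load  L4  bus=[BusRd]  L4: P0=E P1=I P2=I  mem[L4]=0
4. P0: store L7 := 47  bus=[BusRdX]  L7: P0=M P1=I P2=I  mem[L7]=70
5. P2: store L4 := 91  bus=[BusRdX]  L4: P0=I P1=I P2=M  mem[L4]=0
6. P2: load  L1  bus=[BusRd]  L1: P0=I P1=S P2=S  mem[L1]=30
7. P2: store L7 := 30  bus=[BusRdX,Flush]  L7: P0=I P1=I P2=M  mem[L7]=47
8. P0: store L0 := 71  bus=[BusRdX]  L0: P0=M P1=I P2=I  mem[L0]=50
9. P1: store L3 := 79  bus=[BusRdX]  L3: P0=I P1=M P2=I  mem[L3]=70
10. P2: load  L1  bus=[-]  L1: P0=I P1=S P2=S  mem[L1]=30
11. P0: load  L7  bus=[BusRd]  L7: P0=S P1=I P2=O  mem[L7]=47
12. P2: store L1 := 43  bus=[BusUpgr]  L1: P0=I P1=I P2=M  mem[L1]=30
13. P1: store L0 := 20  bus=[BusRdX,Flush]  L0: P0=I P1=M P2=I  mem[L0]=71
14. P1: store L5 := 25  bus=[BusRdX]  L5: P0=I P1=M P2=I  mem[L5]=70
15. P1: load  L5  bus=[-]  L5: P0=I P1=M P2=I  mem[L5]=70
16. P1: store L3 := 9  bus=[-]  L3: P0=I P1=M P2=I  mem[L3]=70
17. P0: load  L1  bus=[BusRd]  L1: P0=S P1=I P2=O  mem[L1]=30
18. P2: store L2 := 6  bus=[-]  L2: P0=I P1=I P2=M  mem[L2]=80
19. P1: load  L1  bus=[BusRd]  L1: P0=S P1=S P2=O  mem[L1]=30
20. P1: load  L7  bus=[BusRd]  L7: P0=S P1=S P2=O  mem[L7]=47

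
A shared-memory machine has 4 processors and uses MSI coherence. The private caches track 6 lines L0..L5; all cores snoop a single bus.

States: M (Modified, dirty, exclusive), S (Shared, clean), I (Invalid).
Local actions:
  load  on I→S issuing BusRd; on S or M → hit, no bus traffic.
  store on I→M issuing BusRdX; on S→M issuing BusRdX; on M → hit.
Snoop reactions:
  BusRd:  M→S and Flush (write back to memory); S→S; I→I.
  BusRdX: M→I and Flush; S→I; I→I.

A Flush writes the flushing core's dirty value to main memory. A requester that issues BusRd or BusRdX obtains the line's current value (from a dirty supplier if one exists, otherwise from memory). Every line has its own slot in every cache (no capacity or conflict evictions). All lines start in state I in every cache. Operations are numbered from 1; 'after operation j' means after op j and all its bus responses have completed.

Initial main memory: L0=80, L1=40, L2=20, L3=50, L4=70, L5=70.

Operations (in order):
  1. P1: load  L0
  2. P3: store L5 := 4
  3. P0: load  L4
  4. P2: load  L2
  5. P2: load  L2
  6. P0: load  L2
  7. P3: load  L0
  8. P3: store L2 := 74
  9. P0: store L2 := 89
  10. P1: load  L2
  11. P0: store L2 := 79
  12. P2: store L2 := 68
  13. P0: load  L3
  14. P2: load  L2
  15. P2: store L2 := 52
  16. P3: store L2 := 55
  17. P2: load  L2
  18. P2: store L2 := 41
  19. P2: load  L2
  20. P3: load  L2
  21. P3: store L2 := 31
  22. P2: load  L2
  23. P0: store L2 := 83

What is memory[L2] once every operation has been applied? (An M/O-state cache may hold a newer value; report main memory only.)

memory[L2] = 31

step 1: P1: load  L0  ⟶  ISII  (L0)  txn=BusRd  M[L0]=80
step 2: P3: store L5 := 4  ⟶  IIIM  (L5)  txn=BusRdX  M[L5]=70
step 3: P0: load  L4  ⟶  SIII  (L4)  txn=BusRd  M[L4]=70
step 4: P2: load  L2  ⟶  IISI  (L2)  txn=BusRd  M[L2]=20
step 5: P2: load  L2  ⟶  IISI  (L2)  txn=∅  M[L2]=20
step 6: P0: load  L2  ⟶  SISI  (L2)  txn=BusRd  M[L2]=20
step 7: P3: load  L0  ⟶  ISIS  (L0)  txn=BusRd  M[L0]=80
step 8: P3: store L2 := 74  ⟶  IIIM  (L2)  txn=BusRdX  M[L2]=20
step 9: P0: store L2 := 89  ⟶  MIII  (L2)  txn=BusRdX+Flush  M[L2]=74
step 10: P1: load  L2  ⟶  SSII  (L2)  txn=BusRd+Flush  M[L2]=89
step 11: P0: store L2 := 79  ⟶  MIII  (L2)  txn=BusRdX  M[L2]=89
step 12: P2: store L2 := 68  ⟶  IIMI  (L2)  txn=BusRdX+Flush  M[L2]=79
step 13: P0: load  L3  ⟶  SIII  (L3)  txn=BusRd  M[L3]=50
step 14: P2: load  L2  ⟶  IIMI  (L2)  txn=∅  M[L2]=79
step 15: P2: store L2 := 52  ⟶  IIMI  (L2)  txn=∅  M[L2]=79
step 16: P3: store L2 := 55  ⟶  IIIM  (L2)  txn=BusRdX+Flush  M[L2]=52
step 17: P2: load  L2  ⟶  IISS  (L2)  txn=BusRd+Flush  M[L2]=55
step 18: P2: store L2 := 41  ⟶  IIMI  (L2)  txn=BusRdX  M[L2]=55
step 19: P2: load  L2  ⟶  IIMI  (L2)  txn=∅  M[L2]=55
step 20: P3: load  L2  ⟶  IISS  (L2)  txn=BusRd+Flush  M[L2]=41
step 21: P3: store L2 := 31  ⟶  IIIM  (L2)  txn=BusRdX  M[L2]=41
step 22: P2: load  L2  ⟶  IISS  (L2)  txn=BusRd+Flush  M[L2]=31
step 23: P0: store L2 := 83  ⟶  MIII  (L2)  txn=BusRdX  M[L2]=31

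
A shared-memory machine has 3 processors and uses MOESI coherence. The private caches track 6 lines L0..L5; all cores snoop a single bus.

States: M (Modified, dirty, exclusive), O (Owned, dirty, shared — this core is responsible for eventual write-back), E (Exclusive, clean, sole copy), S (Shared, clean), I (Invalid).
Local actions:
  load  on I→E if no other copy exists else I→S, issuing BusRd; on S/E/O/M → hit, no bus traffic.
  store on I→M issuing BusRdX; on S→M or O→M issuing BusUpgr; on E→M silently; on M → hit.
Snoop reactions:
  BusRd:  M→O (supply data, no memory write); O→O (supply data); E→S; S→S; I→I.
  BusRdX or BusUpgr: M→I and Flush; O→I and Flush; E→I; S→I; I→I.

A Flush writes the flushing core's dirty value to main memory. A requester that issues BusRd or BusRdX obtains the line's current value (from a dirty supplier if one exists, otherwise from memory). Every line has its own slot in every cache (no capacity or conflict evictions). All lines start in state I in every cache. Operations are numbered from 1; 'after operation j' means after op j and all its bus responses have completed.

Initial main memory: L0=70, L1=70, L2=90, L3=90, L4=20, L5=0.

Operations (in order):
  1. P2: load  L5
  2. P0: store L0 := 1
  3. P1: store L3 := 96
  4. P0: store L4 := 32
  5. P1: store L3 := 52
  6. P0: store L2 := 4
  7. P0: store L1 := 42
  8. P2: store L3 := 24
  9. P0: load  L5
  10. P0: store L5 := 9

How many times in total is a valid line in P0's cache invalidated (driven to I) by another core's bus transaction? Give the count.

  op1 P2: load  L5 → I/I/E on L5; bus BusRd; mem=0
  op2 P0: store L0 := 1 → M/I/I on L0; bus BusRdX; mem=70
  op3 P1: store L3 := 96 → I/M/I on L3; bus BusRdX; mem=90
  op4 P0: store L4 := 32 → M/I/I on L4; bus BusRdX; mem=20
  op5 P1: store L3 := 52 → I/M/I on L3; bus (none); mem=90
  op6 P0: store L2 := 4 → M/I/I on L2; bus BusRdX; mem=90
  op7 P0: store L1 := 42 → M/I/I on L1; bus BusRdX; mem=70
  op8 P2: store L3 := 24 → I/I/M on L3; bus BusRdX Flush; mem=52
  op9 P0: load  L5 → S/I/S on L5; bus BusRd; mem=0
  op10 P0: store L5 := 9 → M/I/I on L5; bus BusUpgr; mem=0

invalidations = 0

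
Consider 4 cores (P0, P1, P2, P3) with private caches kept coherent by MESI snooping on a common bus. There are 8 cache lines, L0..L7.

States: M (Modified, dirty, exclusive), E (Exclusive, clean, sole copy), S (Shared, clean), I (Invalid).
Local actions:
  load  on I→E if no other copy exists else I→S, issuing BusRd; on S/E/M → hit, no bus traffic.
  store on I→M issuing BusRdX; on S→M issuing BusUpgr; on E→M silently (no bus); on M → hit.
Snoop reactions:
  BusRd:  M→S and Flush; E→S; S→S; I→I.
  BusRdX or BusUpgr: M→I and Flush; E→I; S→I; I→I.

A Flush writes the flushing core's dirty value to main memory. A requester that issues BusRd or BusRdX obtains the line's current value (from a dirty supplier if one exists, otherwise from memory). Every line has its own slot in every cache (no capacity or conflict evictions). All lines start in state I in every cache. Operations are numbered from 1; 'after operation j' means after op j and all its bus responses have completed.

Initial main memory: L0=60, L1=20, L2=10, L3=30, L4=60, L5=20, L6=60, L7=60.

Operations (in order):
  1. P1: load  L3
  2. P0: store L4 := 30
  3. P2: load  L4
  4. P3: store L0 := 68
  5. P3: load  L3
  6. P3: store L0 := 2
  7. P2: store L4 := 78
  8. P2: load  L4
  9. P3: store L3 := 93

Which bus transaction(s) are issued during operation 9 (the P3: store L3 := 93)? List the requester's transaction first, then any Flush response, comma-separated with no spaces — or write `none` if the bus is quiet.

bus = BusUpgr

  op1 P1: load  L3 → I/E/I/I on L3; bus BusRd; mem=30
  op2 P0: store L4 := 30 → M/I/I/I on L4; bus BusRdX; mem=60
  op3 P2: load  L4 → S/I/S/I on L4; bus BusRd Flush; mem=30
  op4 P3: store L0 := 68 → I/I/I/M on L0; bus BusRdX; mem=60
  op5 P3: load  L3 → I/S/I/S on L3; bus BusRd; mem=30
  op6 P3: store L0 := 2 → I/I/I/M on L0; bus (none); mem=60
  op7 P2: store L4 := 78 → I/I/M/I on L4; bus BusUpgr; mem=30
  op8 P2: load  L4 → I/I/M/I on L4; bus (none); mem=30
  op9 P3: store L3 := 93 → I/I/I/M on L3; bus BusUpgr; mem=30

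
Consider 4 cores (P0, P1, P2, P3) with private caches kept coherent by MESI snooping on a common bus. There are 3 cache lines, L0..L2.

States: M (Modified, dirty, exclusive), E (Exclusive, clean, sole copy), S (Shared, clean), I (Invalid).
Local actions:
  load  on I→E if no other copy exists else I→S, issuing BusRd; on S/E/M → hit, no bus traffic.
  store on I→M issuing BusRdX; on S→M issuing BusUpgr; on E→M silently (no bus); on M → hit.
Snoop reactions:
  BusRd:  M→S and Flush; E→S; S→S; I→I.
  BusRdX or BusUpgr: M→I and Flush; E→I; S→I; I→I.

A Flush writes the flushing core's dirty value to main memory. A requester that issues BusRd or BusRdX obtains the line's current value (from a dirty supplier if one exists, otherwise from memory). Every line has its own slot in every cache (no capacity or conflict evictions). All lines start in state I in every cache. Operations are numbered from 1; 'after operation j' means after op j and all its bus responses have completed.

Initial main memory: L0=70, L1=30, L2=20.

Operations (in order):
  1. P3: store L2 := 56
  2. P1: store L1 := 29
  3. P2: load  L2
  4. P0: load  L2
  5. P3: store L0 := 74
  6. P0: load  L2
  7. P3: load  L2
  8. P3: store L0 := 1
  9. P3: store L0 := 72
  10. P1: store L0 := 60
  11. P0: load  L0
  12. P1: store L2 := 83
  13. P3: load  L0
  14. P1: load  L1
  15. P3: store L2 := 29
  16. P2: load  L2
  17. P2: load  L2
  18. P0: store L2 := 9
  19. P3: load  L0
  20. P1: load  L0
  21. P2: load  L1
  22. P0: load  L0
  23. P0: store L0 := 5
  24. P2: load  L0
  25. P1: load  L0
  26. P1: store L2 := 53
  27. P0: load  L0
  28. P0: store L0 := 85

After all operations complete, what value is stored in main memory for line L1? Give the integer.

memory[L1] = 29

1. P3: store L2 := 56  bus=[BusRdX]  L2: P0=I P1=I P2=I P3=M  mem[L2]=20
2. P1: store L1 := 29  bus=[BusRdX]  L1: P0=I P1=M P2=I P3=I  mem[L1]=30
3. P2: load  L2  bus=[BusRd,Flush]  L2: P0=I P1=I P2=S P3=S  mem[L2]=56
4. P0: load  L2  bus=[BusRd]  L2: P0=S P1=I P2=S P3=S  mem[L2]=56
5. P3: store L0 := 74  bus=[BusRdX]  L0: P0=I P1=I P2=I P3=M  mem[L0]=70
6. P0: load  L2  bus=[-]  L2: P0=S P1=I P2=S P3=S  mem[L2]=56
7. P3: load  L2  bus=[-]  L2: P0=S P1=I P2=S P3=S  mem[L2]=56
8. P3: store L0 := 1  bus=[-]  L0: P0=I P1=I P2=I P3=M  mem[L0]=70
9. P3: store L0 := 72  bus=[-]  L0: P0=I P1=I P2=I P3=M  mem[L0]=70
10. P1: store L0 := 60  bus=[BusRdX,Flush]  L0: P0=I P1=M P2=I P3=I  mem[L0]=72
11. P0: load  L0  bus=[BusRd,Flush]  L0: P0=S P1=S P2=I P3=I  mem[L0]=60
12. P1: store L2 := 83  bus=[BusRdX]  L2: P0=I P1=M P2=I P3=I  mem[L2]=56
13. P3: load  L0  bus=[BusRd]  L0: P0=S P1=S P2=I P3=S  mem[L0]=60
14. P1: load  L1  bus=[-]  L1: P0=I P1=M P2=I P3=I  mem[L1]=30
15. P3: store L2 := 29  bus=[BusRdX,Flush]  L2: P0=I P1=I P2=I P3=M  mem[L2]=83
16. P2: load  L2  bus=[BusRd,Flush]  L2: P0=I P1=I P2=S P3=S  mem[L2]=29
17. P2: load  L2  bus=[-]  L2: P0=I P1=I P2=S P3=S  mem[L2]=29
18. P0: store L2 := 9  bus=[BusRdX]  L2: P0=M P1=I P2=I P3=I  mem[L2]=29
19. P3: load  L0  bus=[-]  L0: P0=S P1=S P2=I P3=S  mem[L0]=60
20. P1: load  L0  bus=[-]  L0: P0=S P1=S P2=I P3=S  mem[L0]=60
21. P2: load  L1  bus=[BusRd,Flush]  L1: P0=I P1=S P2=S P3=I  mem[L1]=29
22. P0: load  L0  bus=[-]  L0: P0=S P1=S P2=I P3=S  mem[L0]=60
23. P0: store L0 := 5  bus=[BusUpgr]  L0: P0=M P1=I P2=I P3=I  mem[L0]=60
24. P2: load  L0  bus=[BusRd,Flush]  L0: P0=S P1=I P2=S P3=I  mem[L0]=5
25. P1: load  L0  bus=[BusRd]  L0: P0=S P1=S P2=S P3=I  mem[L0]=5
26. P1: store L2 := 53  bus=[BusRdX,Flush]  L2: P0=I P1=M P2=I P3=I  mem[L2]=9
27. P0: load  L0  bus=[-]  L0: P0=S P1=S P2=S P3=I  mem[L0]=5
28. P0: store L0 := 85  bus=[BusUpgr]  L0: P0=M P1=I P2=I P3=I  mem[L0]=5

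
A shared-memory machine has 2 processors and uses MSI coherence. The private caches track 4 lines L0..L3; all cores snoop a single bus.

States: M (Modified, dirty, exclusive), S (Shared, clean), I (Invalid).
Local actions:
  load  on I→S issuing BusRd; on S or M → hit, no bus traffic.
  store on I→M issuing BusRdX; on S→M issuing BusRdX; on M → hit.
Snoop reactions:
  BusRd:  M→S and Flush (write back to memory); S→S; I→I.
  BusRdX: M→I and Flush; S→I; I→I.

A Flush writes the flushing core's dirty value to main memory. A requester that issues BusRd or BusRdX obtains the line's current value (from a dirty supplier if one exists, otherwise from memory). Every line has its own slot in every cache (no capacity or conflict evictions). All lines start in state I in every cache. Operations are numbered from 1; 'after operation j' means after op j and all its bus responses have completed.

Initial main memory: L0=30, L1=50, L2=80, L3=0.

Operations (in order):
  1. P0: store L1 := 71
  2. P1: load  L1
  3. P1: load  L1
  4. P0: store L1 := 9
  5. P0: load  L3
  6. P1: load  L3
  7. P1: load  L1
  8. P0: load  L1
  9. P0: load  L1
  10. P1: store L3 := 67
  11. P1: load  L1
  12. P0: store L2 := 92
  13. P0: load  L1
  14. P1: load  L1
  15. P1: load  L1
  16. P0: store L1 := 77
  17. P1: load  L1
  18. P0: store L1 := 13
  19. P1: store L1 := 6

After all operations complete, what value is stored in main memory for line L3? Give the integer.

memory[L3] = 0

1. P0: store L1 := 71  bus=[BusRdX]  L1: P0=M P1=I  mem[L1]=50
2. P1: load  L1  bus=[BusRd,Flush]  L1: P0=S P1=S  mem[L1]=71
3. P1: load  L1  bus=[-]  L1: P0=S P1=S  mem[L1]=71
4. P0: store L1 := 9  bus=[BusRdX]  L1: P0=M P1=I  mem[L1]=71
5. P0: load  L3  bus=[BusRd]  L3: P0=S P1=I  mem[L3]=0
6. P1: load  L3  bus=[BusRd]  L3: P0=S P1=S  mem[L3]=0
7. P1: load  L1  bus=[BusRd,Flush]  L1: P0=S P1=S  mem[L1]=9
8. P0: load  L1  bus=[-]  L1: P0=S P1=S  mem[L1]=9
9. P0: load  L1  bus=[-]  L1: P0=S P1=S  mem[L1]=9
10. P1: store L3 := 67  bus=[BusRdX]  L3: P0=I P1=M  mem[L3]=0
11. P1: load  L1  bus=[-]  L1: P0=S P1=S  mem[L1]=9
12. P0: store L2 := 92  bus=[BusRdX]  L2: P0=M P1=I  mem[L2]=80
13. P0: load  L1  bus=[-]  L1: P0=S P1=S  mem[L1]=9
14. P1: load  L1  bus=[-]  L1: P0=S P1=S  mem[L1]=9
15. P1: load  L1  bus=[-]  L1: P0=S P1=S  mem[L1]=9
16. P0: store L1 := 77  bus=[BusRdX]  L1: P0=M P1=I  mem[L1]=9
17. P1: load  L1  bus=[BusRd,Flush]  L1: P0=S P1=S  mem[L1]=77
18. P0: store L1 := 13  bus=[BusRdX]  L1: P0=M P1=I  mem[L1]=77
19. P1: store L1 := 6  bus=[BusRdX,Flush]  L1: P0=I P1=M  mem[L1]=13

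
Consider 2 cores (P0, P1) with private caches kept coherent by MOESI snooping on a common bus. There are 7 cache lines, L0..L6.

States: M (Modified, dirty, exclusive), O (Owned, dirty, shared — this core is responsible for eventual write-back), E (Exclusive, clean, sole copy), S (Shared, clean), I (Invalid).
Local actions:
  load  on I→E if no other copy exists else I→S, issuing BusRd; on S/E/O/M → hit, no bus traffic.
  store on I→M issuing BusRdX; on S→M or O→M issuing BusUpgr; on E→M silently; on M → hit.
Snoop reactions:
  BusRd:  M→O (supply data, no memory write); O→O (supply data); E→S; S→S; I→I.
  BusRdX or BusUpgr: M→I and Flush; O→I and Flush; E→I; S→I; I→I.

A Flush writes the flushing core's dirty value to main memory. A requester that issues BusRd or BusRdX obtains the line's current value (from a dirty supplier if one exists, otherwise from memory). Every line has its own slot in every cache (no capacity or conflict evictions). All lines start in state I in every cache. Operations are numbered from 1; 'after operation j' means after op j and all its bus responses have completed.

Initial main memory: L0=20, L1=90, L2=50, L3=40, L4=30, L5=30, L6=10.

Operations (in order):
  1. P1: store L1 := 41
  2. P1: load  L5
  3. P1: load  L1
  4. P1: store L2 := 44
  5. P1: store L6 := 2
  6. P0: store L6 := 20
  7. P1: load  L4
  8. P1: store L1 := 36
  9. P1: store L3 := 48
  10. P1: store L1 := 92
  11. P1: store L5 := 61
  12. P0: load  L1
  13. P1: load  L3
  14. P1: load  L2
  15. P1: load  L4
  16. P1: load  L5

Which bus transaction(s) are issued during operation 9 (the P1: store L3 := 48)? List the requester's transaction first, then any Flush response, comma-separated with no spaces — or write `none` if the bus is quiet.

  op1 P1: store L1 := 41 → I/M on L1; bus BusRdX; mem=90
  op2 P1: load  L5 → I/E on L5; bus BusRd; mem=30
  op3 P1: load  L1 → I/M on L1; bus (none); mem=90
  op4 P1: store L2 := 44 → I/M on L2; bus BusRdX; mem=50
  op5 P1: store L6 := 2 → I/M on L6; bus BusRdX; mem=10
  op6 P0: store L6 := 20 → M/I on L6; bus BusRdX Flush; mem=2
  op7 P1: load  L4 → I/E on L4; bus BusRd; mem=30
  op8 P1: store L1 := 36 → I/M on L1; bus (none); mem=90
  op9 P1: store L3 := 48 → I/M on L3; bus BusRdX; mem=40
  op10 P1: store L1 := 92 → I/M on L1; bus (none); mem=90
  op11 P1: store L5 := 61 → I/M on L5; bus (none); mem=30
  op12 P0: load  L1 → S/O on L1; bus BusRd; mem=90
  op13 P1: load  L3 → I/M on L3; bus (none); mem=40
  op14 P1: load  L2 → I/M on L2; bus (none); mem=50
  op15 P1: load  L4 → I/E on L4; bus (none); mem=30
  op16 P1: load  L5 → I/M on L5; bus (none); mem=30

bus = BusRdX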